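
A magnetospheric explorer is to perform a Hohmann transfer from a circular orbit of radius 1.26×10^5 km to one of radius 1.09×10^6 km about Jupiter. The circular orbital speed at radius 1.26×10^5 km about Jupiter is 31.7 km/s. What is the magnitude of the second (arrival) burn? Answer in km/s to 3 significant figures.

From the circular-orbit relation v² = μ/r at r = 1.26×10^5 km: μ = v²r = (31.7)² × 1.26×10^5 = 1.26616×10^8 km³/s².
Semi-major axis of the transfer orbit: a_t = (1.260×10^5 + 1.090×10^6)/2 = 6.080×10^5 km.
On the circular orbit at r = 1.090×10^6 km, v_c = √(μ/r) = 10.7778 km/s.
Vis-viva on the transfer ellipse at r = 1.090×10^6 km gives v_t = √[μ(2/r − 1/a_t)] = 4.90642 km/s.
Δv₂ = |v_t − v_c| = |4.90642 − 10.7778| = 5.871 km/s.

Δv₂ = 5.87 km/s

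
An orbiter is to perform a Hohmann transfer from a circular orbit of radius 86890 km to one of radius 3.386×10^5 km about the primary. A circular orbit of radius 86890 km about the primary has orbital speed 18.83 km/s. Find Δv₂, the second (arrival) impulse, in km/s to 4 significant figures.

From the circular-orbit relation v² = μ/r at r = 86890 km: μ = v²r = (18.83)² × 86890 = 3.08085×10^7 km³/s².
The Hohmann ellipse has a_t = (r₁ + r₂)/2 = 2.12745×10^5 km.
On the circular orbit at r = 3.386×10^5 km, v_c = √(μ/r) = 9.539 km/s.
Transfer-orbit speed at the same r (vis-viva, a = a_t): v_t = √[μ(2/r − 1/a_t)] = 6.096 km/s.
Δv₂ = |v_t − v_c| = |6.096 − 9.539| = 3.443 km/s.

Δv₂ = 3.443 km/s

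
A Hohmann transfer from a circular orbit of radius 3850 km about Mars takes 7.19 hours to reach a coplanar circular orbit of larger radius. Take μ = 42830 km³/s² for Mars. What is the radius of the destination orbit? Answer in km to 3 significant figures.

r₂ = 24700 km

Transfer time t = 7.19 hours = 25884 s, and t = π√(a_t³/μ).
So a_t = (μ t²/π²)^(1/3) = (42830 × (25884)² / π²)^(1/3) = 14273 km.
Since a_t = (r₁ + r₂)/2, r₂ = 2a_t − r₁ = 2×14273 − 3850 = 24696 km.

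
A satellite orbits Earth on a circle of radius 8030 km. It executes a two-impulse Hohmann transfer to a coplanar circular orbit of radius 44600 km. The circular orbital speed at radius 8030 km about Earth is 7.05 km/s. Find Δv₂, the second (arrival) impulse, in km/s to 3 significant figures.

Δv₂ = 1.34 km/s

From the circular-orbit relation v² = μ/r at r = 8030 km: μ = v²r = (7.05)² × 8030 = 3.99111×10^5 km³/s².
Transfer-ellipse semi-major axis a_t = (r₁ + r₂)/2 = (8030 + 44600)/2 = 26315 km.
On the circular orbit at r = 44600 km, v_c = √(μ/r) = 2.991 km/s.
Vis-viva on the transfer ellipse at r = 44600 km gives v_t = √[μ(2/r − 1/a_t)] = 1.652 km/s.
Δv₂ = |v_t − v_c| = |1.652 − 2.991| = 1.339 km/s.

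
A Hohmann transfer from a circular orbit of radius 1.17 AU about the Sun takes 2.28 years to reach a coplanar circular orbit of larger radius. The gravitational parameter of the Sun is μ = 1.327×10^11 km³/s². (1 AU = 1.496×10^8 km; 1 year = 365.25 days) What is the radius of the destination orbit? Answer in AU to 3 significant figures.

r₂ = 4.33 AU

In km: r₁ = 1.17 × 1.496×10^8 = 1.75032×10^8 km.
Transfer time t = 2.28 years × 365.25 × 86400 s = 7.1951328×10^7 s, and t = π√(a_t³/μ).
So a_t = (μ t²/π²)^(1/3) = (1.327×10^11 × (7.1951328×10^7)² / π²)^(1/3) = 4.1135×10^8 km.
Since a_t = (r₁ + r₂)/2, r₂ = 2a_t − r₁ = 2×4.1135×10^8 − 1.75032×10^8 = 6.47668×10^8 km.
In AU: r₂ = 6.47668×10^8 / 1.496×10^8 = 4.33 AU.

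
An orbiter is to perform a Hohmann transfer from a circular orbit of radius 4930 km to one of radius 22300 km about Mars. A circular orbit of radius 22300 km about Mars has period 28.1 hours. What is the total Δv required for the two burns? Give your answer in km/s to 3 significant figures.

From Kepler's third law T² = 4π²r³/μ at r = 22300 km, T = 28.1 hours = 28.1 × 3600 s = 1.0116×10^5 s: μ = 4π²r³/T² = 42781.6 km³/s².
The Hohmann ellipse has a_t = (r₁ + r₂)/2 = 13615 km.
Circular speed at r₁: v₁ = √(μ/r₁) = √(42781.6/4930) = 2.9458 km/s.
Transfer-orbit speed at r₁ (vis-viva equation): v_p = √[μ(2/r₁ − 1/a_t)] = 3.7701 km/s.
First burn Δv₁ = |v_p − v₁| = 0.8243 km/s.
Circular speed at r₂: v₂ = √(μ/r₂) = 1.3851 km/s.
Transfer-orbit speed at r₂: v_a = √[μ(2/r₂ − 1/a_t)] = 0.83347 km/s.
Second burn Δv₂ = |v₂ − v_a| = 0.5516 km/s.
Δv = Δv₁ + Δv₂ = 0.8243 + 0.5516 = 1.376 km/s.

Δv = 1.38 km/s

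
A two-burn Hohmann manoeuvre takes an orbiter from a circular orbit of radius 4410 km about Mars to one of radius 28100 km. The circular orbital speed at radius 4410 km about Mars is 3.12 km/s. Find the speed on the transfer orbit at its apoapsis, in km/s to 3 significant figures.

From the circular-orbit relation v² = μ/r at r = 4410 km: μ = v²r = (3.12)² × 4410 = 42928.7 km³/s².
The Hohmann ellipse has a_t = (r₁ + r₂)/2 = 16255 km.
The apoapsis of the transfer ellipse is at r = 28100 km.
Applying v² = μ(2/r − 1/a_t): v = 0.6438 km/s.

v = 0.644 km/s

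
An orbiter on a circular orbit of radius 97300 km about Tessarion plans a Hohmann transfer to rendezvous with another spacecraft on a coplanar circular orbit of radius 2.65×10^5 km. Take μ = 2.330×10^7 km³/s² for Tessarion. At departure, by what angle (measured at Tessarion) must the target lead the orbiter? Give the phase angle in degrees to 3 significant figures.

Transfer-ellipse semi-major axis a_t = (r₁ + r₂)/2 = (97300 + 2.650×10^5)/2 = 1.8115×10^5 km.
The half-period of the transfer ellipse is t = π√(a_t³/μ) = 50180 s.
The target's mean motion on its circular orbit is ω₂ = √(μ/r₂³) = 3.5384×10^-5 rad/s.
Angle swept by the target during transfer: ω₂·t = 1.7756 rad = 101.7°.
The orbiter traverses 180° on the transfer ellipse, so the target must lead by 180° − 101.7° = 78.3°.

φ = 78.3°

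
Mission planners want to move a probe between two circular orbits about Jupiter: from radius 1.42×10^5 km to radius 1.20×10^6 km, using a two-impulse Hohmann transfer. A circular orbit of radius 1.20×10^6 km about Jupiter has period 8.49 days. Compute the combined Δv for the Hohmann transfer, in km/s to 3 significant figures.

Δv = 15.6 km/s

From Kepler's third law T² = 4π²r³/μ at r = 1.20×10^6 km, T = 8.49 days = 8.49 × 86400 s = 7.33536×10^5 s: μ = 4π²r³/T² = 1.26783×10^8 km³/s².
The Hohmann ellipse has a_t = (r₁ + r₂)/2 = 6.710×10^5 km.
At r₁ the circular-orbit speed is v₁ = √(μ/r₁) = 29.88 km/s.
Transfer-orbit speed at r₁ (vis-viva): v_p = √[μ(2/r₁ − 1/a_t)] = 39.96 km/s.
First burn Δv₁ = |v_p − v₁| = 10.08 km/s.
Circular speed at r₂: v₂ = √(μ/r₂) = 10.2787 km/s.
Transfer-orbit speed at r₂: v_a = √[μ(2/r₂ − 1/a_t)] = 4.72849 km/s.
Second burn Δv₂ = |v₂ − v_a| = 5.550 km/s.
Total Δv = Δv₁ + Δv₂ = 15.63 km/s.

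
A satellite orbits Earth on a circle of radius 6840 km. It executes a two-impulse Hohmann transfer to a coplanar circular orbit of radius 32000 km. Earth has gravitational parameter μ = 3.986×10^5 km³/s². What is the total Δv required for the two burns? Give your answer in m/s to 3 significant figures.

Semi-major axis of the transfer orbit: a_t = (6840 + 32000)/2 = 19420 km.
Circular speed at r₁: v₁ = √(μ/r₁) = √(3.986×10^5/6840) = 7.634 km/s.
On the transfer ellipse at r₁, v² = μ(2/r − 1/a) gives v_p = √[μ(2/r₁ − 1/a_t)] = 9.799 km/s.
First burn Δv₁ = |v_p − v₁| = 2.165 km/s.
Circular speed at r₂: v₂ = √(μ/r₂) = 3.5293 km/s.
Transfer-orbit speed at r₂: v_a = √[μ(2/r₂ − 1/a_t)] = 2.0946 km/s.
Second burn Δv₂ = |v₂ − v_a| = 1.435 km/s.
Total Δv = Δv₁ + Δv₂ = 3.600 km/s.

Δv = 3600 m/s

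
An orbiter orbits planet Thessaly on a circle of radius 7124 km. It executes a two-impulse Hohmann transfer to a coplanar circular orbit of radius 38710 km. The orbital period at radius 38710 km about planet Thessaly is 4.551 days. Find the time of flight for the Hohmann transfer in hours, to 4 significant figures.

From Kepler's third law T² = 4π²r³/μ at r = 38710 km, T = 4.551 days = 4.551 × 86400 s = 3.932064×10^5 s: μ = 4π²r³/T² = 14811.1 km³/s².
The Hohmann ellipse has a_t = (r₁ + r₂)/2 = 22917 km.
Half the transfer-orbit period gives t = π√(a_t³/μ) = 89560 s.
Converting: 89560 s ÷ 3600 s/hour = 24.88 hours.

t = 24.88 hours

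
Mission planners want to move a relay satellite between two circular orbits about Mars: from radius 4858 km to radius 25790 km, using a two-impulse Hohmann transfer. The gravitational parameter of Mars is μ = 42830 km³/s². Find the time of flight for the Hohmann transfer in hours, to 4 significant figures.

Semi-major axis of the transfer orbit: a_t = (4858 + 25790)/2 = 15324 km.
Transfer time t = π√(a_t³/μ) = π√((15324)³ / 42830) = 28796 s.
Converting: 28796 s ÷ 3600 s/hour = 7.999 hours.

t = 7.999 hours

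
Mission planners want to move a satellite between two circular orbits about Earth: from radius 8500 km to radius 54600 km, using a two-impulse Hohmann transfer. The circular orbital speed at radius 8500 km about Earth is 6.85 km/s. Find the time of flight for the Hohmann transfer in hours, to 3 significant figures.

From the circular-orbit relation v² = μ/r at r = 8500 km: μ = v²r = (6.85)² × 8500 = 3.98841×10^5 km³/s².
The Hohmann ellipse has a_t = (r₁ + r₂)/2 = 31550 km.
Transfer time t = π√(a_t³/μ) = π√((31550)³ / 3.98841×10^5) = 27880 s.
Converting: 27880 s ÷ 3600 s/hour = 7.74 hours.

t = 7.74 hours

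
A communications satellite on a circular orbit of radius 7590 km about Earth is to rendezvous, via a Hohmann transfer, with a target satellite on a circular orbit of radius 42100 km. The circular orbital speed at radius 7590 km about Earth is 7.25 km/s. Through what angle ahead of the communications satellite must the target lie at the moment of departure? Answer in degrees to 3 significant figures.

From the circular-orbit relation v² = μ/r at r = 7590 km: μ = v²r = (7.25)² × 7590 = 3.98949×10^5 km³/s².
Semi-major axis of the transfer orbit: a_t = (7590 + 42100)/2 = 24845 km.
Transfer time t = π√(a_t³/μ) = 19478 s.
The target's mean motion on its circular orbit is ω₂ = √(μ/r₂³) = 7.3120×10^-5 rad/s.
Angle swept by the target during transfer: ω₂·t = 1.4242 rad = 81.60°.
The communications satellite traverses 180° on the transfer ellipse, so the target must lead by 180° − 81.60° = 98.4°.

φ = 98.4°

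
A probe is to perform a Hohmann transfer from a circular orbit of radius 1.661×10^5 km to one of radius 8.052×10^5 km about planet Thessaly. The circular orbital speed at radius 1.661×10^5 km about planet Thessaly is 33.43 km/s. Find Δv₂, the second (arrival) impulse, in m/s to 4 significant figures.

From the circular-orbit relation v² = μ/r at r = 1.661×10^5 km: μ = v²r = (33.43)² × 1.661×10^5 = 1.85628×10^8 km³/s².
Semi-major axis of the transfer orbit: a_t = (1.661×10^5 + 8.052×10^5)/2 = 4.8565×10^5 km.
On the circular orbit at r = 8.052×10^5 km, v_c = √(μ/r) = 15.1834 km/s.
Vis-viva on the transfer ellipse at r = 8.052×10^5 km gives v_t = √[μ(2/r − 1/a_t)] = 8.87958 km/s.
Δv₂ = |v_t − v_c| = |8.87958 − 15.1834| = 6.304 km/s.

Δv₂ = 6304 m/s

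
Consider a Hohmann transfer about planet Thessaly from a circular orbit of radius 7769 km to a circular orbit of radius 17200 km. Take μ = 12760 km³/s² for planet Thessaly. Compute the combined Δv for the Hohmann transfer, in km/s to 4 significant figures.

Δv = 0.4045 km/s

The Hohmann ellipse has a_t = (r₁ + r₂)/2 = 12484.5 km.
Circular speed at r₁: v₁ = √(μ/r₁) = √(12760/7769) = 1.28157 km/s.
Transfer-orbit speed at r₁ (vis-viva equation): v_p = √[μ(2/r₁ − 1/a_t)] = 1.50425 km/s.
First burn Δv₁ = |v_p − v₁| = 0.22268 km/s.
At r₂, v₂ = √(μ/r₂) = 0.86131 km/s.
Transfer-orbit speed at r₂: v_a = √[μ(2/r₂ − 1/a_t)] = 0.67945 km/s.
Second burn Δv₂ = |v₂ − v_a| = 0.18186 km/s.
Δv = Δv₁ + Δv₂ = 0.22268 + 0.18186 = 0.4045 km/s.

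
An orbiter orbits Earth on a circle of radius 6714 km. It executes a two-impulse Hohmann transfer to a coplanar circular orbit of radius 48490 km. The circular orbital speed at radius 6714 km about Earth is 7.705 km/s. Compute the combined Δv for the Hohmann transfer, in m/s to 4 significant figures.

Δv = 3960 m/s

From the circular-orbit relation v² = μ/r at r = 6714 km: μ = v²r = (7.705)² × 6714 = 3.98590×10^5 km³/s².
Semi-major axis of the transfer orbit: a_t = (6714 + 48490)/2 = 27602 km.
Circular speed at r₁: v₁ = √(μ/r₁) = √(3.98590×10^5/6714) = 7.7050 km/s.
On the transfer ellipse at r₁, vis-viva gives v_p = √[μ(2/r₁ − 1/a_t)] = 10.212 km/s.
First burn Δv₁ = |v_p − v₁| = 2.507 km/s.
At r₂, v₂ = √(μ/r₂) = 2.867 km/s.
Transfer-orbit speed at r₂: v_a = √[μ(2/r₂ − 1/a_t)] = 1.414 km/s.
Second burn Δv₂ = |v₂ − v_a| = 1.453 km/s.
Δv = Δv₁ + Δv₂ = 2.507 + 1.453 = 3.960 km/s.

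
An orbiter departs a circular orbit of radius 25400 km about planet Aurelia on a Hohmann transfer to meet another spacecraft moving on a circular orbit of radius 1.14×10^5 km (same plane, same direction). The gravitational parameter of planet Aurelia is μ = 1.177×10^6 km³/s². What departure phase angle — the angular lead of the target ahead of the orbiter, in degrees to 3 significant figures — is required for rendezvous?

φ = 93.9°

The Hohmann ellipse has a_t = (r₁ + r₂)/2 = 69700 km.
Transfer time t = π√(a_t³/μ) = 53286 s.
The target's mean motion on its circular orbit is ω₂ = √(μ/r₂³) = 2.8186×10^-5 rad/s.
Angle swept by the target during transfer: ω₂·t = 1.5019 rad = 86.053°.
The orbiter traverses 180° on the transfer ellipse, so the target must lead by 180° − 86.053° = 93.9°.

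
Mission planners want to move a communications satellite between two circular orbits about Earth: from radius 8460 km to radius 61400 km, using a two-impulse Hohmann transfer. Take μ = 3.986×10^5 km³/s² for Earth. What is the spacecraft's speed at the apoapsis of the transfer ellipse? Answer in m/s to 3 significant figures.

v = 1250 m/s

Transfer-ellipse semi-major axis a_t = (r₁ + r₂)/2 = (8460 + 61400)/2 = 34930 km.
At apoapsis, r = 61400 km.
Vis-viva: v = √[μ(2/r − 1/a_t)] = √[3.986×10^5 × (2/61400 − 1/34930)] = 1.254 km/s.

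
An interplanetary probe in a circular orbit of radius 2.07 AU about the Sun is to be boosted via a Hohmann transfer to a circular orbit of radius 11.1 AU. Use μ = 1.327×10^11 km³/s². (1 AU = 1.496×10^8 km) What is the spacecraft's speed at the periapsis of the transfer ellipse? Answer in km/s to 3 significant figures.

v = 26.9 km/s

In km: r₁ = 2.07 × 1.496×10^8 = 3.09672×10^8 km; r₂ = 11.1 × 1.496×10^8 = 1.66056×10^9 km.
Semi-major axis of the transfer orbit: a_t = (3.09672×10^8 + 1.66056×10^9)/2 = 9.85116×10^8 km.
The periapsis of the transfer ellipse is at r = 3.09672×10^8 km.
Applying v² = μ(2/r − 1/a_t): v = 26.88 km/s.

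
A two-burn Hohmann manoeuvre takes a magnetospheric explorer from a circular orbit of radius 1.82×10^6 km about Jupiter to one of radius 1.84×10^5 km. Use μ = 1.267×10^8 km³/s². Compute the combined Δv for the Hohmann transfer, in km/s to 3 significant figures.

Δv = 13.9 km/s

The Hohmann ellipse has a_t = (r₁ + r₂)/2 = 1.002×10^6 km.
Circular speed at r₁: v₁ = √(μ/r₁) = √(1.267×10^8/1.820×10^6) = 8.3436 km/s.
Transfer-orbit speed at r₁ (vis-viva): v_a = √[μ(2/r₁ − 1/a_t)] = 3.5754 km/s.
First burn Δv₁ = |v_a − v₁| = 4.768 km/s.
At r₂, v₂ = √(μ/r₂) = 26.241 km/s.
Transfer-orbit speed at r₂: v_p = √[μ(2/r₂ − 1/a_t)] = 35.366 km/s.
Second burn Δv₂ = |v₂ − v_p| = 9.125 km/s.
Δv = Δv₁ + Δv₂ = 4.768 + 9.125 = 13.89 km/s.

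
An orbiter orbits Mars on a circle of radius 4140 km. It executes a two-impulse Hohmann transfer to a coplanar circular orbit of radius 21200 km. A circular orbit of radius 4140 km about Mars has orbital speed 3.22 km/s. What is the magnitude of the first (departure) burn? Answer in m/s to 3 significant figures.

From the circular-orbit relation v² = μ/r at r = 4140 km: μ = v²r = (3.22)² × 4140 = 42925.2 km³/s².
Transfer-ellipse semi-major axis a_t = (r₁ + r₂)/2 = (4140 + 21200)/2 = 12670 km.
Circular speed at r = 4140 km: v_c = √(μ/r) = 3.2200 km/s.
Vis-viva on the transfer ellipse at r = 4140 km gives v_t = √[μ(2/r − 1/a_t)] = 4.1652 km/s.
Δv₁ = |v_t − v_c| = |4.1652 − 3.2200| = 0.9452 km/s.

Δv₁ = 945 m/s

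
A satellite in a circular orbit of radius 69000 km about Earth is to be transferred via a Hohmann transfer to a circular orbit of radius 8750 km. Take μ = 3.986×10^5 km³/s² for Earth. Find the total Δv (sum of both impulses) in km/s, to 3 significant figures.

Δv = 3.51 km/s

The Hohmann ellipse has a_t = (r₁ + r₂)/2 = 38875 km.
At r₁ the circular-orbit speed is v₁ = √(μ/r₁) = 2.403 km/s.
Transfer-orbit speed at r₁ (v² = μ(2/r − 1/a)): v_a = √[μ(2/r₁ − 1/a_t)] = 1.140 km/s.
First burn Δv₁ = |v_a − v₁| = 1.263 km/s.
At r₂, v₂ = √(μ/r₂) = 6.749 km/s.
Transfer-orbit speed at r₂: v_p = √[μ(2/r₂ − 1/a_t)] = 8.992 km/s.
Second burn Δv₂ = |v₂ − v_p| = 2.243 km/s.
Δv = Δv₁ + Δv₂ = 1.263 + 2.243 = 3.506 km/s.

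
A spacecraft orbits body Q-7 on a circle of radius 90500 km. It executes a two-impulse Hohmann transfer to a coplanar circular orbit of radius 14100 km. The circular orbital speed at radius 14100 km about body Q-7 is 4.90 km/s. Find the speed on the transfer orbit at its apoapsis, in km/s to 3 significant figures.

v = 1.00 km/s

From the circular-orbit relation v² = μ/r at r = 14100 km: μ = v²r = (4.90)² × 14100 = 3.38541×10^5 km³/s².
Transfer-ellipse semi-major axis a_t = (r₁ + r₂)/2 = (90500 + 14100)/2 = 52300 km.
The apoapsis of the transfer ellipse is at r = 90500 km.
Applying v² = μ(2/r − 1/a_t): v = 1.004 km/s.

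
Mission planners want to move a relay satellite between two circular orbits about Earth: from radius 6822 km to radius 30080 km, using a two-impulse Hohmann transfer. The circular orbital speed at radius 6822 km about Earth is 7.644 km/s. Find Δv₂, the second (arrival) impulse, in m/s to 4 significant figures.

From the circular-orbit relation v² = μ/r at r = 6822 km: μ = v²r = (7.644)² × 6822 = 3.98614×10^5 km³/s².
Transfer-ellipse semi-major axis a_t = (r₁ + r₂)/2 = (6822 + 30080)/2 = 18451 km.
On the circular orbit at r = 30080 km, v_c = √(μ/r) = 3.6403 km/s.
Vis-viva on the transfer ellipse at r = 30080 km gives v_t = √[μ(2/r − 1/a_t)] = 2.2135 km/s.
Δv₂ = |v_t − v_c| = |2.2135 − 3.6403| = 1.427 km/s.

Δv₂ = 1427 m/s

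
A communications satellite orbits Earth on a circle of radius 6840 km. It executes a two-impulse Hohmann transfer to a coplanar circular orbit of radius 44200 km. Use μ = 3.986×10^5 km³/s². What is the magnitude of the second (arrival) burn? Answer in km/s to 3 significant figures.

The Hohmann ellipse has a_t = (r₁ + r₂)/2 = 25520 km.
Circular speed at r = 44200 km: v_c = √(μ/r) = 3.003 km/s.
Transfer-orbit speed at the same r (vis-viva, a = a_t): v_t = √[μ(2/r − 1/a_t)] = 1.555 km/s.
Δv₂ = |v_t − v_c| = |1.555 − 3.003| = 1.448 km/s.

Δv₂ = 1.45 km/s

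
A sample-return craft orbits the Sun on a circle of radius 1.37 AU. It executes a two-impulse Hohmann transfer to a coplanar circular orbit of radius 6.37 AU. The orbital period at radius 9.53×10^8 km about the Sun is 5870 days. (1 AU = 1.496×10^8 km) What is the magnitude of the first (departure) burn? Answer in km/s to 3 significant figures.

From Kepler's third law T² = 4π²r³/μ at r = 9.53×10^8 km, T = 5870 days = 5870 × 86400 s = 5.07168×10^8 s: μ = 4π²r³/T² = 1.32842×10^11 km³/s².
In km: r₁ = 1.37 × 1.496×10^8 = 2.04952×10^8 km; r₂ = 6.37 × 1.496×10^8 = 9.52952×10^8 km.
Semi-major axis of the transfer orbit: a_t = (2.04952×10^8 + 9.52952×10^8)/2 = 5.78952×10^8 km.
On the circular orbit at r = 2.04952×10^8 km, v_c = √(μ/r) = 25.459 km/s.
Vis-viva on the transfer ellipse at r = 2.04952×10^8 km gives v_t = √[μ(2/r − 1/a_t)] = 32.663 km/s.
Δv₁ = |v_t − v_c| = |32.663 − 25.459| = 7.204 km/s.

Δv₁ = 7.20 km/s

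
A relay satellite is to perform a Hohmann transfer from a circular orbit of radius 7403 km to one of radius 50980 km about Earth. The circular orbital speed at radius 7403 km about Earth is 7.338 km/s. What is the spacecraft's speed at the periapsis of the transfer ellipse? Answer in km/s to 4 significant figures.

v = 9.697 km/s

From the circular-orbit relation v² = μ/r at r = 7403 km: μ = v²r = (7.338)² × 7403 = 3.98624×10^5 km³/s².
Transfer-ellipse semi-major axis a_t = (r₁ + r₂)/2 = (7403 + 50980)/2 = 29191.5 km.
At periapsis, r = 7403 km.
From the vis-viva equation, v = √[μ(2/r − 1/a_t)] = 9.697 km/s.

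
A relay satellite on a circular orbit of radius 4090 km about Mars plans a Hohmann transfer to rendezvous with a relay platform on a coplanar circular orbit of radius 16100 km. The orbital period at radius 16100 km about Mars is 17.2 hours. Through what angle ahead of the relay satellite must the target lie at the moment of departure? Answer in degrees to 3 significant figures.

From Kepler's third law T² = 4π²r³/μ at r = 16100 km, T = 17.2 hours = 17.2 × 3600 s = 61920 s: μ = 4π²r³/T² = 42971.0 km³/s².
The Hohmann ellipse has a_t = (r₁ + r₂)/2 = 10095 km.
Transfer time t = π√(a_t³/μ) = 15372 s.
Target angular speed ω₂ = √(μ/r₂³) = 1.0147×10^-4 rad/s.
Angle swept by the target during transfer: ω₂·t = 1.5598 rad = 89.37°.
Arrival is 180° from departure on the ellipse, so φ = 180° − 89.37° = 90.6°.

φ = 90.6°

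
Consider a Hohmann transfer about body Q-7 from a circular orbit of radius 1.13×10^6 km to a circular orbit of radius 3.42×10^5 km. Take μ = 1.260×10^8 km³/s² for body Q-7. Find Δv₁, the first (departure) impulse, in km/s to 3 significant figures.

Semi-major axis of the transfer orbit: a_t = (1.130×10^6 + 3.420×10^5)/2 = 7.360×10^5 km.
Circular speed at r = 1.130×10^6 km: v_c = √(μ/r) = 10.5596 km/s.
Transfer-orbit speed at the same r (vis-viva, a = a_t): v_t = √[μ(2/r − 1/a_t)] = 7.19814 km/s.
Δv₁ = |v_t − v_c| = |7.19814 − 10.5596| = 3.361 km/s.

Δv₁ = 3.36 km/s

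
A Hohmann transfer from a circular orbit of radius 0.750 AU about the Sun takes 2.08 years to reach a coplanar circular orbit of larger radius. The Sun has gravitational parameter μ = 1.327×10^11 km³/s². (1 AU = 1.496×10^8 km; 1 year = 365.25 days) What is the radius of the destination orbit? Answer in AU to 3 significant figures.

r₂ = 4.42 AU

In km: r₁ = 0.750 × 1.496×10^8 = 1.122×10^8 km.
Transfer time t = 2.08 years × 365.25 × 86400 s = 6.5639808×10^7 s, and t = π√(a_t³/μ).
So a_t = (μ t²/π²)^(1/3) = (1.327×10^11 × (6.5639808×10^7)² / π²)^(1/3) = 3.8693×10^8 km.
Since a_t = (r₁ + r₂)/2, r₂ = 2a_t − r₁ = 2×3.8693×10^8 − 1.122×10^8 = 6.6166×10^8 km.
In AU: r₂ = 6.6166×10^8 / 1.496×10^8 = 4.42 AU.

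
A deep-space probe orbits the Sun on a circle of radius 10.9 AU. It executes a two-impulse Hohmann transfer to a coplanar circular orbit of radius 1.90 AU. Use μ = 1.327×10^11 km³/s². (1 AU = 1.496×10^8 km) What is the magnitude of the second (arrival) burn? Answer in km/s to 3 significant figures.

Δv₂ = 6.59 km/s

In km: r₁ = 10.9 × 1.496×10^8 = 1.63064×10^9 km; r₂ = 1.90 × 1.496×10^8 = 2.8424×10^8 km.
Semi-major axis of the transfer orbit: a_t = (1.63064×10^9 + 2.8424×10^8)/2 = 9.5744×10^8 km.
Circular speed at r = 2.8424×10^8 km: v_c = √(μ/r) = 21.607 km/s.
Vis-viva on the transfer ellipse at r = 2.8424×10^8 km gives v_t = √[μ(2/r − 1/a_t)] = 28.198 km/s.
Δv₂ = |v_t − v_c| = |28.198 − 21.607| = 6.591 km/s.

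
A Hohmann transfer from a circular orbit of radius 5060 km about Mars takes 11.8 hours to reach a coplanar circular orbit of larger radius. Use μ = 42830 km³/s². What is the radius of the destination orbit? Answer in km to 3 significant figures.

r₂ = 34700 km

Transfer time t = 11.8 hours = 42480 s, and t = π√(a_t³/μ).
So a_t = (μ t²/π²)^(1/3) = (42830 × (42480)² / π²)^(1/3) = 19858 km.
Since a_t = (r₁ + r₂)/2, r₂ = 2a_t − r₁ = 2×19858 − 5060 = 34656 km.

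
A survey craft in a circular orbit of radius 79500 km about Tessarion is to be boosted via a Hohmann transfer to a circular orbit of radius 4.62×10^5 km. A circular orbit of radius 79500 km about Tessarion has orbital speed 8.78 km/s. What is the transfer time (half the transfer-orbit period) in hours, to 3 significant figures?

From the circular-orbit relation v² = μ/r at r = 79500 km: μ = v²r = (8.78)² × 79500 = 6.12853×10^6 km³/s².
Semi-major axis of the transfer orbit: a_t = (79500 + 4.620×10^5)/2 = 2.7075×10^5 km.
Half the transfer-orbit period gives t = π√(a_t³/μ) = 1.788×10^5 s.
Converting: 1.788×10^5 s ÷ 3600 s/hour = 49.7 hours.

t = 49.7 hours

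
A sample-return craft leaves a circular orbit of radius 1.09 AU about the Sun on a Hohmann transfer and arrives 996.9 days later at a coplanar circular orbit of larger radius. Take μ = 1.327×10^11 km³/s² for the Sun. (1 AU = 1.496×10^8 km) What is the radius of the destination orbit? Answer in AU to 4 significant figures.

r₂ = 5.110 AU

In km: r₁ = 1.09 × 1.496×10^8 = 1.63064×10^8 km.
Transfer time t = 996.9 days = 8.613216×10^7 s, and t = π√(a_t³/μ).
So a_t = (μ t²/π²)^(1/3) = (1.327×10^11 × (8.613216×10^7)² / π²)^(1/3) = 4.6377×10^8 km.
Since a_t = (r₁ + r₂)/2, r₂ = 2a_t − r₁ = 2×4.6377×10^8 − 1.63064×10^8 = 7.64476×10^8 km.
In AU: r₂ = 7.64476×10^8 / 1.496×10^8 = 5.110 AU.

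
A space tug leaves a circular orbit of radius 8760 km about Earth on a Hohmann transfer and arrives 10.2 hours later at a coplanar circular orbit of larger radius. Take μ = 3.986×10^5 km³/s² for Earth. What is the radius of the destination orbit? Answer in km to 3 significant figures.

Transfer time t = 10.2 hours = 36720 s, and t = π√(a_t³/μ).
So a_t = (μ t²/π²)^(1/3) = (3.986×10^5 × (36720)² / π²)^(1/3) = 37904 km.
Since a_t = (r₁ + r₂)/2, r₂ = 2a_t − r₁ = 2×37904 − 8760 = 67048 km.

r₂ = 67000 km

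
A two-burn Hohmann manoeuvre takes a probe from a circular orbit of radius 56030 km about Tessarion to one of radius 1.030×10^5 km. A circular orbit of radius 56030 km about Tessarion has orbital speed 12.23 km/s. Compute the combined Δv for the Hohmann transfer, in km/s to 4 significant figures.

From the circular-orbit relation v² = μ/r at r = 56030 km: μ = v²r = (12.23)² × 56030 = 8.38057×10^6 km³/s².
The Hohmann ellipse has a_t = (r₁ + r₂)/2 = 79515 km.
At r₁ the circular-orbit speed is v₁ = √(μ/r₁) = 12.2300 km/s.
On the transfer ellipse at r₁, vis-viva equation gives v_p = √[μ(2/r₁ − 1/a_t)] = 13.9194 km/s.
First burn Δv₁ = |v_p − v₁| = 1.6894 km/s.
Circular speed at r₂: v₂ = √(μ/r₂) = 9.02024 km/s.
Transfer-orbit speed at r₂: v_a = √[μ(2/r₂ − 1/a_t)] = 7.57188 km/s.
Second burn Δv₂ = |v₂ − v_a| = 1.4484 km/s.
Δv = Δv₁ + Δv₂ = 1.6894 + 1.4484 = 3.138 km/s.

Δv = 3.138 km/s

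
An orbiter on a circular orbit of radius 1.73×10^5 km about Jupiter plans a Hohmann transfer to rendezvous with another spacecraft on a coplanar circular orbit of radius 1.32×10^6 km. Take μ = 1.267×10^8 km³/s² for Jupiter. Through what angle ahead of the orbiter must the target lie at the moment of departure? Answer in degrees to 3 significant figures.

Semi-major axis of the transfer orbit: a_t = (1.730×10^5 + 1.320×10^6)/2 = 7.465×10^5 km.
The half-period of the transfer ellipse is t = π√(a_t³/μ) = 1.800×10^5 s.
The target's mean motion on its circular orbit is ω₂ = √(μ/r₂³) = 7.422×10^-6 rad/s.
Angle swept by the target during transfer: ω₂·t = 1.336 rad = 76.55°.
Arrival is 180° from departure on the ellipse, so φ = 180° − 76.55° = 103°.

φ = 103°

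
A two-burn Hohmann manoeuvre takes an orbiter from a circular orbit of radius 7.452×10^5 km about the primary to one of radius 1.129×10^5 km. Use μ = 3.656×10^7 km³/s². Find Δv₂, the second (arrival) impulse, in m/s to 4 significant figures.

Δv₂ = 5721 m/s

Transfer-ellipse semi-major axis a_t = (r₁ + r₂)/2 = (7.452×10^5 + 1.129×10^5)/2 = 4.2905×10^5 km.
On the circular orbit at r = 1.129×10^5 km, v_c = √(μ/r) = 17.995 km/s.
Transfer-orbit speed at the same r (vis-viva, a = a_t): v_t = √[μ(2/r − 1/a_t)] = 23.716 km/s.
Δv₂ = |v_t − v_c| = |23.716 − 17.995| = 5.721 km/s.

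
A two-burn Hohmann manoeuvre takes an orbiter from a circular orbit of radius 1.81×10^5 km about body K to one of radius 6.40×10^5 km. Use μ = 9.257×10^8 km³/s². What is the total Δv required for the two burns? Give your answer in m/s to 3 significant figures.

Δv = 30600 m/s

The Hohmann ellipse has a_t = (r₁ + r₂)/2 = 4.105×10^5 km.
At r₁ the circular-orbit speed is v₁ = √(μ/r₁) = 71.515 km/s.
Transfer-orbit speed at r₁ (v² = μ(2/r − 1/a)): v_p = √[μ(2/r₁ − 1/a_t)] = 89.295 km/s.
First burn Δv₁ = |v_p − v₁| = 17.78 km/s.
Circular speed at r₂: v₂ = √(μ/r₂) = 38.03 km/s.
Transfer-orbit speed at r₂: v_a = √[μ(2/r₂ − 1/a_t)] = 25.25 km/s.
Second burn Δv₂ = |v₂ − v_a| = 12.78 km/s.
Total Δv = Δv₁ + Δv₂ = 30.56 km/s.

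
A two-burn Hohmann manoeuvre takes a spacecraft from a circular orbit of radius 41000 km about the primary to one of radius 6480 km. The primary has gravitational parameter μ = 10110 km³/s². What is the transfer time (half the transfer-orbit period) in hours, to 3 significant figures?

The Hohmann ellipse has a_t = (r₁ + r₂)/2 = 23740 km.
Half the transfer-orbit period gives t = π√(a_t³/μ) = 1.1429×10^5 s.
Converting: 1.1429×10^5 s ÷ 3600 s/hour = 31.7 hours.

t = 31.7 hours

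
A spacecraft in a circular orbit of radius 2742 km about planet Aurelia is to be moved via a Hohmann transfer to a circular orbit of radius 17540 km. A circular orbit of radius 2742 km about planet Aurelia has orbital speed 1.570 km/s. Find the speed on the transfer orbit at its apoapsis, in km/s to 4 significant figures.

v = 0.3228 km/s

From the circular-orbit relation v² = μ/r at r = 2742 km: μ = v²r = (1.570)² × 2742 = 6758.76 km³/s².
Semi-major axis of the transfer orbit: a_t = (2742 + 17540)/2 = 10141 km.
At apoapsis, r = 17540 km.
Vis-viva: v = √[μ(2/r − 1/a_t)] = √[6758.76 × (2/17540 − 1/10141)] = 0.3228 km/s.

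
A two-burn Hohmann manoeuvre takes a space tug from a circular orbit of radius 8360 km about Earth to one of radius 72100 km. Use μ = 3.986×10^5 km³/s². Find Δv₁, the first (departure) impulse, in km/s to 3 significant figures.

Δv₁ = 2.34 km/s

Semi-major axis of the transfer orbit: a_t = (8360 + 72100)/2 = 40230 km.
Circular speed at r = 8360 km: v_c = √(μ/r) = 6.905 km/s.
Vis-viva on the transfer ellipse at r = 8360 km gives v_t = √[μ(2/r − 1/a_t)] = 9.244 km/s.
Δv₁ = |v_t − v_c| = |9.244 − 6.905| = 2.339 km/s.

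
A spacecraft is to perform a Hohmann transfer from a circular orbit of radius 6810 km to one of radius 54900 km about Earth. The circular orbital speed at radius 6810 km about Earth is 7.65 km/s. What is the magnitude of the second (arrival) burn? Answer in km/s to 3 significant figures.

Δv₂ = 1.43 km/s

From the circular-orbit relation v² = μ/r at r = 6810 km: μ = v²r = (7.65)² × 6810 = 3.98538×10^5 km³/s².
Semi-major axis of the transfer orbit: a_t = (6810 + 54900)/2 = 30855 km.
Circular speed at r = 54900 km: v_c = √(μ/r) = 2.69432 km/s.
Vis-viva on the transfer ellipse at r = 54900 km gives v_t = √[μ(2/r − 1/a_t)] = 1.26578 km/s.
Δv₂ = |v_t − v_c| = |1.26578 − 2.69432| = 1.429 km/s.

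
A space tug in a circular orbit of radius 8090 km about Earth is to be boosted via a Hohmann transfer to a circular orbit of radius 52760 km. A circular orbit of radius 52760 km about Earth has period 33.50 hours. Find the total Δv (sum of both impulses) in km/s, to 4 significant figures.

Δv = 3.556 km/s

From Kepler's third law T² = 4π²r³/μ at r = 52760 km, T = 33.50 hours = 33.50 × 3600 s = 1.206×10^5 s: μ = 4π²r³/T² = 3.98639×10^5 km³/s².
The Hohmann ellipse has a_t = (r₁ + r₂)/2 = 30425 km.
At r₁ the circular-orbit speed is v₁ = √(μ/r₁) = 7.01965 km/s.
On the transfer ellipse at r₁, vis-viva gives v_p = √[μ(2/r₁ − 1/a_t)] = 9.24384 km/s.
First burn Δv₁ = |v_p − v₁| = 2.2242 km/s.
Circular speed at r₂: v₂ = √(μ/r₂) = 2.7488 km/s.
Transfer-orbit speed at r₂: v_a = √[μ(2/r₂ − 1/a_t)] = 1.4174 km/s.
Second burn Δv₂ = |v₂ − v_a| = 1.3314 km/s.
Total Δv = Δv₁ + Δv₂ = 3.556 km/s.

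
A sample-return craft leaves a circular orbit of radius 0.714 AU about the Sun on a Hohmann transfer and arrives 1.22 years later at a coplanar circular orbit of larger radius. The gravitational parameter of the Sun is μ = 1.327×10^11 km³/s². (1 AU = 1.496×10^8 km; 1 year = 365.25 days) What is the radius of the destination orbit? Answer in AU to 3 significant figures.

In km: r₁ = 0.714 × 1.496×10^8 = 1.068144×10^8 km.
Transfer time t = 1.22 years × 365.25 × 86400 s = 3.8500272×10^7 s, and t = π√(a_t³/μ).
So a_t = (μ t²/π²)^(1/3) = (1.327×10^11 × (3.8500272×10^7)² / π²)^(1/3) = 2.7112×10^8 km.
Since a_t = (r₁ + r₂)/2, r₂ = 2a_t − r₁ = 2×2.7112×10^8 − 1.068144×10^8 = 4.354256×10^8 km.
In AU: r₂ = 4.354256×10^8 / 1.496×10^8 = 2.91 AU.

r₂ = 2.91 AU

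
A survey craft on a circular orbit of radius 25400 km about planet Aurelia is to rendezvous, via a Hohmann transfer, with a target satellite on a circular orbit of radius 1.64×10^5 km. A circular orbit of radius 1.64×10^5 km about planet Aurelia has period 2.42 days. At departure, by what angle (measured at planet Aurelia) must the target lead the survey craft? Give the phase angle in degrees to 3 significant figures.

φ = 101°

From Kepler's third law T² = 4π²r³/μ at r = 1.64×10^5 km, T = 2.42 days = 2.42 × 86400 s = 2.09088×10^5 s: μ = 4π²r³/T² = 3.98321×10^6 km³/s².
The Hohmann ellipse has a_t = (r₁ + r₂)/2 = 94700 km.
Transfer time t = π√(a_t³/μ) = 45873 s.
Target angular speed ω₂ = √(μ/r₂³) = 3.0050×10^-5 rad/s.
Angle swept by the target during transfer: ω₂·t = 1.3785 rad = 78.98°.
The survey craft traverses 180° on the transfer ellipse, so the target must lead by 180° − 78.98° = 101°.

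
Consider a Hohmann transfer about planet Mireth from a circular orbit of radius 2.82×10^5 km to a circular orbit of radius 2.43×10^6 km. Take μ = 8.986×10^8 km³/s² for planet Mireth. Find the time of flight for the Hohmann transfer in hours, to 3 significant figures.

Semi-major axis of the transfer orbit: a_t = (2.820×10^5 + 2.430×10^6)/2 = 1.356×10^6 km.
Half the transfer-orbit period gives t = π√(a_t³/μ) = 1.655×10^5 s.
Converting: 1.655×10^5 s ÷ 3600 s/hour = 46.0 hours.

t = 46.0 hours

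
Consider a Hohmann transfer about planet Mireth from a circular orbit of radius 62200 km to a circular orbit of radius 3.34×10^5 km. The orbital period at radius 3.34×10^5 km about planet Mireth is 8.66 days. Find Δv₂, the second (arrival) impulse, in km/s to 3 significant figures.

From Kepler's third law T² = 4π²r³/μ at r = 3.34×10^5 km, T = 8.66 days = 8.66 × 86400 s = 7.48224×10^5 s: μ = 4π²r³/T² = 2.62746×10^6 km³/s².
Semi-major axis of the transfer orbit: a_t = (62200 + 3.340×10^5)/2 = 1.981×10^5 km.
Circular speed at r = 3.340×10^5 km: v_c = √(μ/r) = 2.805 km/s.
Transfer-orbit speed at the same r (vis-viva, a = a_t): v_t = √[μ(2/r − 1/a_t)] = 1.572 km/s.
Δv₂ = |v_t − v_c| = |1.572 − 2.805| = 1.233 km/s.

Δv₂ = 1.23 km/s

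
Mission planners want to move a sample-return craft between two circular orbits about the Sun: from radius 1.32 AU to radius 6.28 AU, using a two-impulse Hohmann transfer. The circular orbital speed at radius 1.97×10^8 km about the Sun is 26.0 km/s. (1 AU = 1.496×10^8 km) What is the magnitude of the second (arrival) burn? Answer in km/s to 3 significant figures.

Δv₂ = 4.89 km/s

From the circular-orbit relation v² = μ/r at r = 1.97×10^8 km: μ = v²r = (26.0)² × 1.97×10^8 = 1.33172×10^11 km³/s².
In km: r₁ = 1.32 × 1.496×10^8 = 1.97472×10^8 km; r₂ = 6.28 × 1.496×10^8 = 9.39488×10^8 km.
The Hohmann ellipse has a_t = (r₁ + r₂)/2 = 5.6848×10^8 km.
On the circular orbit at r = 9.39488×10^8 km, v_c = √(μ/r) = 11.906 km/s.
Vis-viva on the transfer ellipse at r = 9.39488×10^8 km gives v_t = √[μ(2/r − 1/a_t)] = 7.0171 km/s.
Δv₂ = |v_t − v_c| = |7.0171 − 11.906| = 4.889 km/s.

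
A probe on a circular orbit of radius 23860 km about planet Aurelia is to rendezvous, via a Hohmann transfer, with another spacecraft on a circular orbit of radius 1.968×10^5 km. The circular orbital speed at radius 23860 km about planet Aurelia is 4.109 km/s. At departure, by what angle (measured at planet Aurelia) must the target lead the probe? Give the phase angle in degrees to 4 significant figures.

From the circular-orbit relation v² = μ/r at r = 23860 km: μ = v²r = (4.109)² × 23860 = 4.02849×10^5 km³/s².
Transfer-ellipse semi-major axis a_t = (r₁ + r₂)/2 = (23860 + 1.968×10^5)/2 = 1.1033×10^5 km.
Transfer time t = π√(a_t³/μ) = 1.8139×10^5 s.
Target angular speed ω₂ = √(μ/r₂³) = 7.2700×10^-6 rad/s.
Angle swept by the target during transfer: ω₂·t = 1.3187 rad = 75.56°.
The probe traverses 180° on the transfer ellipse, so the target must lead by 180° − 75.56° = 104.4°.

φ = 104.4°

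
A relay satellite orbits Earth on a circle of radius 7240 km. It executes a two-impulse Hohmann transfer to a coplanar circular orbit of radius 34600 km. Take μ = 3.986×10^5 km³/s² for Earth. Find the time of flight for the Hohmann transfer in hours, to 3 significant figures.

Semi-major axis of the transfer orbit: a_t = (7240 + 34600)/2 = 20920 km.
Half the transfer-orbit period gives t = π√(a_t³/μ) = 15060 s.
Converting: 15060 s ÷ 3600 s/hour = 4.18 hours.

t = 4.18 hours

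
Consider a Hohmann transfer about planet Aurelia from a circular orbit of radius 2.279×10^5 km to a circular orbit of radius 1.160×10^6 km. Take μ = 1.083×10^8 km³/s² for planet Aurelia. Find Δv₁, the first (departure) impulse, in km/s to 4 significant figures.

The Hohmann ellipse has a_t = (r₁ + r₂)/2 = 6.9395×10^5 km.
Circular speed at r = 2.279×10^5 km: v_c = √(μ/r) = 21.799 km/s.
Transfer-orbit speed at the same r (vis-viva, a = a_t): v_t = √[μ(2/r − 1/a_t)] = 28.184 km/s.
Δv₁ = |v_t − v_c| = |28.184 − 21.799| = 6.385 km/s.

Δv₁ = 6.385 km/s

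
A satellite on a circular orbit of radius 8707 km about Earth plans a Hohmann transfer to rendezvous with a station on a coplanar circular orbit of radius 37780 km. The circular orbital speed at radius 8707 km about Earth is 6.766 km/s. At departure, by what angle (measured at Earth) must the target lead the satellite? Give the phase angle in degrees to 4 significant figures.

φ = 93.14°

From the circular-orbit relation v² = μ/r at r = 8707 km: μ = v²r = (6.766)² × 8707 = 3.98596×10^5 km³/s².
The Hohmann ellipse has a_t = (r₁ + r₂)/2 = 23243.5 km.
The half-period of the transfer ellipse is t = π√(a_t³/μ) = 17630 s.
The target's mean motion on its circular orbit is ω₂ = √(μ/r₂³) = 8.598×10^-5 rad/s.
Angle swept by the target during transfer: ω₂·t = 1.516 rad = 86.86°.
Arrival is 180° from departure on the ellipse, so φ = 180° − 86.86° = 93.14°.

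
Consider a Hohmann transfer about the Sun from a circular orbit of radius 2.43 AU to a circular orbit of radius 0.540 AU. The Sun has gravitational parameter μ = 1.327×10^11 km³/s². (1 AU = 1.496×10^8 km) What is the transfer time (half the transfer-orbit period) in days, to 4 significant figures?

t = 330.5 days

In km: r₁ = 2.43 × 1.496×10^8 = 3.63528×10^8 km; r₂ = 0.540 × 1.496×10^8 = 8.0784×10^7 km.
Transfer-ellipse semi-major axis a_t = (r₁ + r₂)/2 = (3.63528×10^8 + 8.0784×10^7)/2 = 2.22156×10^8 km.
By Kepler's third law the transfer-orbit period is T = 2π√(a_t³/μ), so t = T/2 = 2.8556×10^7 s.
Converting: 2.8556×10^7 s ÷ 86400 s/day = 330.5 days.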